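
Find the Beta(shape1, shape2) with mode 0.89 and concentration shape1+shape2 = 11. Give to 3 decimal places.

Mode = (shape1−1)/(κ−2) with κ = shape1+shape2, so shape1−1 = 0.89·9 = 8.010.
shape1 = 9.010; shape2 = κ − shape1 = 1.990.

shape1 = 9.010, shape2 = 1.990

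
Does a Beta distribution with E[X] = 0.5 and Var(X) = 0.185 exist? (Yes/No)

A Beta with mean μ has variance μ(1−μ)/(α+β+1) < μ(1−μ).
Here μ(1−μ) = 0.5×0.5 = 0.25, and 0.185 < 0.25.

Yes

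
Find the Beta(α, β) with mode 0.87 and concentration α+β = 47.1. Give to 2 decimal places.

α = 40.24, β = 6.86

Mode = (α−1)/(κ−2) with κ = α+β, so α−1 = 0.87·45.1 = 39.24.
α = 40.24; β = κ − α = 6.86.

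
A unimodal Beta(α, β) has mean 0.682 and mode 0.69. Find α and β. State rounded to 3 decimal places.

Let s = α+β. Mean gives α = μs = 0.682s; mode gives (α−1)/(s−2) = 0.69.
Substituting: 0.682s − 1 = 0.69(s−2) = 0.69s − 1.38, so -0.008s = -0.38 and s = 47.5000.
Then α = 0.682×47.5000 = 32.395 and β = s−α = 15.105.

α = 32.395, β = 15.105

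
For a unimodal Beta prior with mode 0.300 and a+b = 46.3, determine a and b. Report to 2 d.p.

a = 14.29, b = 32.01

Mode = (a−1)/(κ−2) with κ = a+b, so a−1 = 0.300·44.3 = 13.29.
a = 14.29; b = κ − a = 32.01.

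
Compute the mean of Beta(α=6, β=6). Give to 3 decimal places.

0.500

E[X] = α/(α+β) = 6/12 = 0.500.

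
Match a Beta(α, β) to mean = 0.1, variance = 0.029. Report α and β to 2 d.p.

α = 0.21, β = 1.89

Write ν = α+β; then α = μν and Var = μ(1−μ)/(ν+1).
ν = μ(1−μ)/Var − 1 = 0.09/0.029 − 1 = 2.1034.
α = 0.1·2.1034 = 0.21, β = 0.9·2.1034 = 1.89.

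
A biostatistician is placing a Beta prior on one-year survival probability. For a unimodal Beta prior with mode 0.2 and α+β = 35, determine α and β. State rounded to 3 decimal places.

Since the density peak of Beta(α,β) is at (α−1)/(α+β−2),
α = 1 + 0.2(35−2) = 7.600 and β = 35 − 7.600 = 27.400.

α = 7.600, β = 27.400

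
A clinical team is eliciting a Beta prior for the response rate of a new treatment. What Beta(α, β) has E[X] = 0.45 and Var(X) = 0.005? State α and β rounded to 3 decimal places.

α = 21.825, β = 26.675

Let s = α+β. The Beta variance is μ(1−μ)/(s+1).
So s+1 = μ(1−μ)/σ² = (0.45×0.55)/0.005 = 0.2475/0.005 = 49.5000, giving s = 48.5000.
Then α = μs = 0.45×48.5000 = 21.825 and β = (1−μ)s = 0.55×48.5000 = 26.675.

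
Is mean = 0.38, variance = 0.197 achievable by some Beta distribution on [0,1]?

For any Beta, Var(X) < E[X]·(1−E[X]).
Here μ(1−μ) = 0.38×0.62 = 0.2356, and 0.197 < 0.2356.

Yes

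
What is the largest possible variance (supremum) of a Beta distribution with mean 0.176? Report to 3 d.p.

For fixed mean μ the Beta variance is μ(1−μ)/(α+β+1), increasing as α+β decreases.
Its least upper bound (not attained) is μ(1−μ) = 0.176·0.824 = 0.145.

0.145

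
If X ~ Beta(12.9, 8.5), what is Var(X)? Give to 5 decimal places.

0.01069

α+β = 21.4 and αβ = 109.65, so Var = αβ/[(α+β)²(α+β+1)] = 109.65/10258.304 = 0.01069.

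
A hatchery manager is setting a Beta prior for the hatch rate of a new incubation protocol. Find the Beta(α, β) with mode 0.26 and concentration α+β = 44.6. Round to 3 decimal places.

α = 12.076, β = 32.524

For α,β>1 the mode is (α−1)/(α+β−2), so α = mode·(κ−2)+1 = 0.26×42.6+1 = 12.076.
And β = (1−mode)·(κ−2)+1 = 0.74×42.6+1 = 32.524.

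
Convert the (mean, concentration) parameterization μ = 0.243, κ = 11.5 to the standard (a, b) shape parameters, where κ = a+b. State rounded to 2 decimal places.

Split κ in proportion μ : (1−μ): a = 0.243·11.5 = 2.79, b = 11.5 − 2.79 = 8.71.

a = 2.79, b = 8.71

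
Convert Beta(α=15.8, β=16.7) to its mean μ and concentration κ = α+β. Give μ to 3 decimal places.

μ = 0.486, κ = 32.5

κ = α+β = 15.8+16.7 = 32.5; μ = α/κ = 15.8/32.5 = 0.486.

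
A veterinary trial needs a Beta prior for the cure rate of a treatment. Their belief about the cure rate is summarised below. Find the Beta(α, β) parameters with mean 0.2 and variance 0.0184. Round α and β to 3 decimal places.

α = 1.539, β = 6.157

Write ν = α+β; then α = μν and Var = μ(1−μ)/(ν+1).
ν = μ(1−μ)/Var − 1 = 0.16/0.0184 − 1 = 7.6957.
α = 0.2·7.6957 = 1.539, β = 0.8·7.6957 = 6.157.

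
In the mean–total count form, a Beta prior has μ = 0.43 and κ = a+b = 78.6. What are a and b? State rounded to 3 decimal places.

a = 33.798, b = 44.802

Split κ in proportion μ : (1−μ): a = 0.43·78.6 = 33.798, b = 78.6 − 33.798 = 44.802.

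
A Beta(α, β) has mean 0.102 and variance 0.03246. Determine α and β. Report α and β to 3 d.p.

α = 0.186, β = 1.636

Write ν = α+β; then α = μν and Var = μ(1−μ)/(ν+1).
ν = μ(1−μ)/Var − 1 = 0.091596/0.03246 − 1 = 1.8218.
α = 0.102·1.8218 = 0.186, β = 0.898·1.8218 = 1.636.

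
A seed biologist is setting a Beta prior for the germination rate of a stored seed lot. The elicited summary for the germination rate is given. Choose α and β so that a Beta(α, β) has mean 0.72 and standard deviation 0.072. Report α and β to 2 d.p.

α = 27.28, β = 10.61

σ² = 0.072² = 0.005184.
With s = α+β, Var = μ(1−μ)/(s+1), so s+1 = (0.72×0.28)/0.005184 = 38.8889 and s = 37.8889.
α = μs = 27.28, β = (1−μ)s = 10.61.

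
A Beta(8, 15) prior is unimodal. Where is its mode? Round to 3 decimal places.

0.333

The density x^(α−1)(1−x)^(β−1) is maximised at (α−1)/(α+β−2) = 7/21 = 0.333.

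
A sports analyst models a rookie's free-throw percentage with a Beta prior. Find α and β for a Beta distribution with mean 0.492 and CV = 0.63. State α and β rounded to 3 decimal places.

α = 0.788, β = 0.814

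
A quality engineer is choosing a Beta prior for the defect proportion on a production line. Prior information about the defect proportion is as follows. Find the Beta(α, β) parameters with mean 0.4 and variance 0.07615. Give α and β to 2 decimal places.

By moment matching, α+β = μ(1−μ)/σ² − 1 = (0.4·0.6)/0.07615 − 1 = 3.1517 − 1 = 2.1517.
Since α/(α+β) = μ, α = 0.4·2.1517 = 0.86 and β = 0.6·2.1517 = 1.29.

α = 0.86, β = 1.29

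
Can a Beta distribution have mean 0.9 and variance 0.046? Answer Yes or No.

A Beta with mean μ has variance μ(1−μ)/(α+β+1) < μ(1−μ).
Here μ(1−μ) = 0.9×0.1 = 0.09, and 0.046 < 0.09.

Yes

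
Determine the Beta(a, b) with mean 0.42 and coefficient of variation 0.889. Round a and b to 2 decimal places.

Var = (CV·μ)² = (0.889×0.42)² = 0.139413.
a+b = μ(1−μ)/Var − 1 = 0.2436/0.139413 − 1 = 0.7473.
Thus a = 0.42·0.7473 = 0.31 and b = 0.58·0.7473 = 0.43.

a = 0.31, b = 0.43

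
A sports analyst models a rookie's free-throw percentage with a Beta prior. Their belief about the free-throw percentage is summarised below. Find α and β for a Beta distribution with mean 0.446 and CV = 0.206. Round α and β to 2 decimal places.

α = 12.61, β = 15.66

Var = (CV·μ)² = (0.206×0.446)² = 0.008441.
α+β = μ(1−μ)/Var − 1 = 0.247084/0.008441 − 1 = 28.2712.
Thus α = 0.446·28.2712 = 12.61 and β = 0.554·28.2712 = 15.66.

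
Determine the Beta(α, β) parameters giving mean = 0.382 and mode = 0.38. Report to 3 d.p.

α = 45.840, β = 74.160

Let s = α+β. Mean gives α = μs = 0.382s; mode gives (α−1)/(s−2) = 0.38.
Substituting: 0.382s − 1 = 0.38(s−2) = 0.38s − 0.76, so 0.002s = 0.24 and s = 120.0000.
Then α = 0.382×120.0000 = 45.840 and β = s−α = 74.160.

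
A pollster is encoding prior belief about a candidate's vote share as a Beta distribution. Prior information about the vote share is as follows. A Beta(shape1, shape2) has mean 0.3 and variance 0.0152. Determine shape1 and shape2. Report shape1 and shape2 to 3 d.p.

By moment matching, shape1+shape2 = μ(1−μ)/σ² − 1 = (0.3·0.7)/0.0152 − 1 = 13.8158 − 1 = 12.8158.
Since shape1/(shape1+shape2) = μ, shape1 = 0.3·12.8158 = 3.845 and shape2 = 0.7·12.8158 = 8.971.

shape1 = 3.845, shape2 = 8.971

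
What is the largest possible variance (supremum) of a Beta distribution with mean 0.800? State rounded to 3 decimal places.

0.160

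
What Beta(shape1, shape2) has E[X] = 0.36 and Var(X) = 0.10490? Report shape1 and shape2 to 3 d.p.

Write ν = shape1+shape2; then shape1 = μν and Var = μ(1−μ)/(ν+1).
ν = μ(1−μ)/Var − 1 = 0.2304/0.10490 − 1 = 1.1964.
shape1 = 0.36·1.1964 = 0.431, shape2 = 0.64·1.1964 = 0.766.

shape1 = 0.431, shape2 = 0.766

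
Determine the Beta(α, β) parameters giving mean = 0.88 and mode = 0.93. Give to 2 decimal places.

α = 15.14, β = 2.06

With s = α+β: μ = α/s and mode = (α−1)/(s−2). Eliminating α = μs,
μs − 1 = m(s−2) ⇒ s(μ−m) = 1−2m ⇒ s = -0.86/-0.05 = 17.2000.
So α = μs = 15.14, β = (1−μ)s = 2.06.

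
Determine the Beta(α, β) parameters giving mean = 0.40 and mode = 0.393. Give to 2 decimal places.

α = 12.23, β = 18.34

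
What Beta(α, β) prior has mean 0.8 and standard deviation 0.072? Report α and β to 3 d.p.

First σ² = 0.005184. Setting α = μn, β = (1−μ)n with n = α+β,
μ(1−μ)/(n+1) = 0.005184 ⇒ n+1 = 0.16/0.005184 = 30.8642 ⇒ n = 29.8642.
Hence α = 0.8×29.8642 = 23.891, β = 0.2×29.8642 = 5.973.

α = 23.891, β = 5.973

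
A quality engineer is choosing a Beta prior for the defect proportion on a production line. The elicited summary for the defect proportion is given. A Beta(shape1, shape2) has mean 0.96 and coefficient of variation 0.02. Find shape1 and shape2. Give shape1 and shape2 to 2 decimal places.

shape1 = 99.04, shape2 = 4.13

σ = CV·μ = 0.02×0.96 = 0.01920, so σ² = 0.000369.
s+1 = μ(1−μ)/σ² = 0.0384/0.000369 = 104.1667, so s = shape1+shape2 = 103.1667.
shape1 = μs = 99.04, shape2 = (1−μ)s = 4.13.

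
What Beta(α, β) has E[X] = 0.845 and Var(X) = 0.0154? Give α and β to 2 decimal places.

α = 6.34, β = 1.16

Let s = α+β. The Beta variance is μ(1−μ)/(s+1).
So s+1 = μ(1−μ)/σ² = (0.845×0.155)/0.0154 = 0.130975/0.0154 = 8.5049, giving s = 7.5049.
Then α = μs = 0.845×7.5049 = 6.34 and β = (1−μ)s = 0.155×7.5049 = 1.16.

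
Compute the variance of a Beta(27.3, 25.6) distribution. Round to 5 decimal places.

0.00463

α+β = 52.9 and αβ = 698.88, so Var = αβ/[(α+β)²(α+β+1)] = 698.88/150834.299 = 0.00463.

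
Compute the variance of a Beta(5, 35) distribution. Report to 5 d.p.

0.00267

μ = 5/40 = 0.125000; Var = μ(1−μ)/(α+β+1) = 0.1093750/41 = 0.00267.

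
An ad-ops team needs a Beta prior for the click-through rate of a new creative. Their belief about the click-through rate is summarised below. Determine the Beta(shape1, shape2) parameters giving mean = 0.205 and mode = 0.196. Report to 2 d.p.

shape1 = 13.85, shape2 = 53.71

With s = shape1+shape2: μ = shape1/s and mode = (shape1−1)/(s−2). Eliminating shape1 = μs,
μs − 1 = m(s−2) ⇒ s(μ−m) = 1−2m ⇒ s = 0.608/0.009 = 67.5556.
So shape1 = μs = 13.85, shape2 = (1−μ)s = 53.71.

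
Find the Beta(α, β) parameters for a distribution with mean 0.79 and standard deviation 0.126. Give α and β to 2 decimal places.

Variance = 0.126² = 0.015876. The moment-matching identity α+β = μ(1−μ)/Var − 1 gives
α+β = 0.1659/0.015876 − 1 = 9.4497, so α = μ·9.4497 = 7.47 and β = (1−μ)·9.4497 = 1.98.

α = 7.47, β = 1.98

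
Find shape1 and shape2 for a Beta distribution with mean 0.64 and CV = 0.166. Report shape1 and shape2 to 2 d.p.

shape1 = 12.42, shape2 = 6.99

Var = (CV·μ)² = (0.166×0.64)² = 0.011287.
shape1+shape2 = μ(1−μ)/Var − 1 = 0.2304/0.011287 − 1 = 19.4130.
Thus shape1 = 0.64·19.4130 = 12.42 and shape2 = 0.36·19.4130 = 6.99.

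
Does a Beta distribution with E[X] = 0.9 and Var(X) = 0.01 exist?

Yes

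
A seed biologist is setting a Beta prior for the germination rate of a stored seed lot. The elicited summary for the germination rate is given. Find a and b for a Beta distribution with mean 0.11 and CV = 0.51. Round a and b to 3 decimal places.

Var = (CV·μ)² = (0.51×0.11)² = 0.003147.
a+b = μ(1−μ)/Var − 1 = 0.0979/0.003147 − 1 = 30.1069.
Thus a = 0.11·30.1069 = 3.312 and b = 0.89·30.1069 = 26.795.

a = 3.312, b = 26.795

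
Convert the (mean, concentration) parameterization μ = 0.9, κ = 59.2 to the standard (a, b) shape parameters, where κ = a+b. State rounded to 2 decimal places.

a = μκ = 0.9×59.2 = 53.28 and b = (1−μ)κ = 0.1×59.2 = 5.92.

a = 53.28, b = 5.92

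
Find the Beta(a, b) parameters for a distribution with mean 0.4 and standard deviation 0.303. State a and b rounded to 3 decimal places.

a = 0.646, b = 0.968

Variance = 0.303² = 0.091809. The moment-matching identity a+b = μ(1−μ)/Var − 1 gives
a+b = 0.24/0.091809 − 1 = 1.6141, so a = μ·1.6141 = 0.646 and b = (1−μ)·1.6141 = 0.968.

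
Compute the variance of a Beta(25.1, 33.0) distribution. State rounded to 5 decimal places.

0.00415

μ = 25.1/58.1 = 0.432014; Var = μ(1−μ)/(α+β+1) = 0.2453779/59.1 = 0.00415.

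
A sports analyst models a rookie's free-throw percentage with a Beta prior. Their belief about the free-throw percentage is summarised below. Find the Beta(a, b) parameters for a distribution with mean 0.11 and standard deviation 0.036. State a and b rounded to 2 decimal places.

First σ² = 0.001296. Setting a = μn, b = (1−μ)n with n = a+b,
μ(1−μ)/(n+1) = 0.001296 ⇒ n+1 = 0.0979/0.001296 = 75.5401 ⇒ n = 74.5401.
Hence a = 0.11×74.5401 = 8.20, b = 0.89×74.5401 = 66.34.

a = 8.20, b = 66.34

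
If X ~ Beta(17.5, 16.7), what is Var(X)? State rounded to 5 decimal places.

μ = 17.5/34.2 = 0.511696; Var = μ(1−μ)/(α+β+1) = 0.2498632/35.2 = 0.00710.

0.00710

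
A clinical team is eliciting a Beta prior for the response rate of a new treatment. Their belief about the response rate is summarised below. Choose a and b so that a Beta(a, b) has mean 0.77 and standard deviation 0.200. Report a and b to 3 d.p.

a = 2.639, b = 0.788

Variance = 0.200² = 0.040000. The moment-matching identity a+b = μ(1−μ)/Var − 1 gives
a+b = 0.1771/0.040000 − 1 = 3.4275, so a = μ·3.4275 = 2.639 and b = (1−μ)·3.4275 = 0.788.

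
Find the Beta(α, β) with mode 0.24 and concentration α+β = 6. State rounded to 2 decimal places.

Since the density peak of Beta(α,β) is at (α−1)/(α+β−2),
α = 1 + 0.24(6−2) = 1.96 and β = 6 − 1.96 = 4.04.

α = 1.96, β = 4.04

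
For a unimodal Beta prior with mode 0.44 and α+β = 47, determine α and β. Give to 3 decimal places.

Mode = (α−1)/(κ−2) with κ = α+β, so α−1 = 0.44·45 = 19.800.
α = 20.800; β = κ − α = 26.200.

α = 20.800, β = 26.200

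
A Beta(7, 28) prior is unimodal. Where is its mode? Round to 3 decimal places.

0.182

With α,β > 1, mode = (α−1)/(α+β−2) = 6/33 = 0.182.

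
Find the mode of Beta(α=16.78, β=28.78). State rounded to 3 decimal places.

The density x^(α−1)(1−x)^(β−1) is maximised at (α−1)/(α+β−2) = 15.78/43.56 = 0.362.

0.362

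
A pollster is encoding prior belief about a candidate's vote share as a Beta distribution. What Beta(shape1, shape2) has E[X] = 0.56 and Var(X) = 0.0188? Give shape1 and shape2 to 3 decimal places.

shape1 = 6.780, shape2 = 5.327

By moment matching, shape1+shape2 = μ(1−μ)/σ² − 1 = (0.56·0.44)/0.0188 − 1 = 13.1064 − 1 = 12.1064.
Since shape1/(shape1+shape2) = μ, shape1 = 0.56·12.1064 = 6.780 and shape2 = 0.44·12.1064 = 5.327.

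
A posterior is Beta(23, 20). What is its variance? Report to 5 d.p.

μ = 23/43 = 0.534884; Var = μ(1−μ)/(α+β+1) = 0.2487831/44 = 0.00565.

0.00565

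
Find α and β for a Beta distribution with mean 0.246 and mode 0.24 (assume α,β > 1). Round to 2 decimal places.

With s = α+β: μ = α/s and mode = (α−1)/(s−2). Eliminating α = μs,
μs − 1 = m(s−2) ⇒ s(μ−m) = 1−2m ⇒ s = 0.52/0.006 = 86.6667.
So α = μs = 21.32, β = (1−μ)s = 65.35.

α = 21.32, β = 65.35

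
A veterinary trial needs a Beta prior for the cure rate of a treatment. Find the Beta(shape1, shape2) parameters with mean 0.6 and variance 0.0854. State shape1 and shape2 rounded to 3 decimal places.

Write ν = shape1+shape2; then shape1 = μν and Var = μ(1−μ)/(ν+1).
ν = μ(1−μ)/Var − 1 = 0.24/0.0854 − 1 = 1.8103.
shape1 = 0.6·1.8103 = 1.086, shape2 = 0.4·1.8103 = 0.724.

shape1 = 1.086, shape2 = 0.724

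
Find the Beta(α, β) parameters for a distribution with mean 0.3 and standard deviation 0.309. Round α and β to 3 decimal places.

α = 0.360, β = 0.840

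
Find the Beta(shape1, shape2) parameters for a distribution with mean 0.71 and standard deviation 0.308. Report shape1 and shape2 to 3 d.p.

First σ² = 0.094864. Setting shape1 = μn, shape2 = (1−μ)n with n = shape1+shape2,
μ(1−μ)/(n+1) = 0.094864 ⇒ n+1 = 0.2059/0.094864 = 2.1705 ⇒ n = 1.1705.
Hence shape1 = 0.71×1.1705 = 0.831, shape2 = 0.29×1.1705 = 0.339.

shape1 = 0.831, shape2 = 0.339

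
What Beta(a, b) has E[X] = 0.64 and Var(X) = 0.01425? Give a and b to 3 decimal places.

a = 9.708, b = 5.461

Let s = a+b. The Beta variance is μ(1−μ)/(s+1).
So s+1 = μ(1−μ)/σ² = (0.64×0.36)/0.01425 = 0.2304/0.01425 = 16.1684, giving s = 15.1684.
Then a = μs = 0.64×15.1684 = 9.708 and b = (1−μ)s = 0.36×15.1684 = 5.461.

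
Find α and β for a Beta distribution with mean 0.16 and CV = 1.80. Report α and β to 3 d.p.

Var = (CV·μ)² = (1.80×0.16)² = 0.082944.
α+β = μ(1−μ)/Var − 1 = 0.1344/0.082944 − 1 = 0.6204.
Thus α = 0.16·0.6204 = 0.099 and β = 0.84·0.6204 = 0.521.

α = 0.099, β = 0.521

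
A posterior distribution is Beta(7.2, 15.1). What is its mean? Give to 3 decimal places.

0.323

The Beta mean is α/(α+β) = 7.2/(7.2+15.1) = 0.323.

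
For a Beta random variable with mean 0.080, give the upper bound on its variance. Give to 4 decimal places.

0.0736

Var = μ(1−μ)/(α+β+1), which approaches μ(1−μ) as α+β → 0.
So the supremum is μ(1−μ) = 0.080×0.920 = 0.0736.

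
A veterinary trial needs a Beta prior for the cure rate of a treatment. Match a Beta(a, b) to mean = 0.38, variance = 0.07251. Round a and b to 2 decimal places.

a = 0.85, b = 1.39

By moment matching, a+b = μ(1−μ)/σ² − 1 = (0.38·0.62)/0.07251 − 1 = 3.2492 − 1 = 2.2492.
Since a/(a+b) = μ, a = 0.38·2.2492 = 0.85 and b = 0.62·2.2492 = 1.39.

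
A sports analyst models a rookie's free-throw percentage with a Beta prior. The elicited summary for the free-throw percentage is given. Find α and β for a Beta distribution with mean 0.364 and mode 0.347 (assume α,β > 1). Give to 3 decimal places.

Let s = α+β. Mean gives α = μs = 0.364s; mode gives (α−1)/(s−2) = 0.347.
Substituting: 0.364s − 1 = 0.347(s−2) = 0.347s − 0.694, so 0.017s = 0.306 and s = 18.0000.
Then α = 0.364×18.0000 = 6.552 and β = s−α = 11.448.

α = 6.552, β = 11.448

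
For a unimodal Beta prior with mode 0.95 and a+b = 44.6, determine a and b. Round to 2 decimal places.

a = 41.47, b = 3.13

For a,b>1 the mode is (a−1)/(a+b−2), so a = mode·(κ−2)+1 = 0.95×42.6+1 = 41.47.
And b = (1−mode)·(κ−2)+1 = 0.05×42.6+1 = 3.13.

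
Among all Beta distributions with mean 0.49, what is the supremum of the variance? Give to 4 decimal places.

0.2499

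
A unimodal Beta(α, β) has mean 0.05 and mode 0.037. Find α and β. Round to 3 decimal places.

Let s = α+β. Mean gives α = μs = 0.05s; mode gives (α−1)/(s−2) = 0.037.
Substituting: 0.05s − 1 = 0.037(s−2) = 0.037s − 0.074, so 0.013s = 0.926 and s = 71.2308.
Then α = 0.05×71.2308 = 3.562 and β = s−α = 67.669.

α = 3.562, β = 67.669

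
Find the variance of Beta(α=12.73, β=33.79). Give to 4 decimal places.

0.0042

μ = 12.73/46.52 = 0.273646; Var = μ(1−μ)/(α+β+1) = 0.1987638/47.52 = 0.0042.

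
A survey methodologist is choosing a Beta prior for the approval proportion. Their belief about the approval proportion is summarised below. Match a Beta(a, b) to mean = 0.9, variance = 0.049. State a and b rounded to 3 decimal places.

a = 0.753, b = 0.084

Let s = a+b. The Beta variance is μ(1−μ)/(s+1).
So s+1 = μ(1−μ)/σ² = (0.9×0.1)/0.049 = 0.09/0.049 = 1.8367, giving s = 0.8367.
Then a = μs = 0.9×0.8367 = 0.753 and b = (1−μ)s = 0.1×0.8367 = 0.084.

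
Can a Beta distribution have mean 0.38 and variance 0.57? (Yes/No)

No

For any Beta, Var(X) < E[X]·(1−E[X]).
Here μ(1−μ) = 0.38×0.62 = 0.2356, and 0.57 ≥ 0.2356.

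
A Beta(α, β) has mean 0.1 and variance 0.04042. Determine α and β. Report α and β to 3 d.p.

By moment matching, α+β = μ(1−μ)/σ² − 1 = (0.1·0.9)/0.04042 − 1 = 2.2266 − 1 = 1.2266.
Since α/(α+β) = μ, α = 0.1·1.2266 = 0.123 and β = 0.9·1.2266 = 1.104.

α = 0.123, β = 1.104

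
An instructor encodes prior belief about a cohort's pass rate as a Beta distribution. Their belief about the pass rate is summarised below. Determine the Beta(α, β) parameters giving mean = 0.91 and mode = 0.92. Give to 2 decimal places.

α = 76.44, β = 7.56

Let s = α+β. Mean gives α = μs = 0.91s; mode gives (α−1)/(s−2) = 0.92.
Substituting: 0.91s − 1 = 0.92(s−2) = 0.92s − 1.84, so -0.01s = -0.84 and s = 84.0000.
Then α = 0.91×84.0000 = 76.44 and β = s−α = 7.56.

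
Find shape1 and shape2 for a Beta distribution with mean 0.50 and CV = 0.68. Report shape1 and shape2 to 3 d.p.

shape1 = 0.581, shape2 = 0.581

Var = (CV·μ)² = (0.68×0.50)² = 0.115600.
shape1+shape2 = μ(1−μ)/Var − 1 = 0.2500/0.115600 − 1 = 1.1626.
Thus shape1 = 0.50·1.1626 = 0.581 and shape2 = 0.50·1.1626 = 0.581.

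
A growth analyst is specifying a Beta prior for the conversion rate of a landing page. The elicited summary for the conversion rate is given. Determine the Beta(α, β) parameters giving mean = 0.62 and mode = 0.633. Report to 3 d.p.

α = 12.686, β = 7.775

With s = α+β: μ = α/s and mode = (α−1)/(s−2). Eliminating α = μs,
μs − 1 = m(s−2) ⇒ s(μ−m) = 1−2m ⇒ s = -0.266/-0.013 = 20.4615.
So α = μs = 12.686, β = (1−μ)s = 7.775.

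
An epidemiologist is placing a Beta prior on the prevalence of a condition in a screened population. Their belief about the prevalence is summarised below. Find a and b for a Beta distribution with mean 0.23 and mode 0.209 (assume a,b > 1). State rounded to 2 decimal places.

a = 6.37, b = 21.34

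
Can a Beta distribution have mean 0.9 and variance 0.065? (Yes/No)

Yes

A Beta with mean μ has variance μ(1−μ)/(α+β+1) < μ(1−μ).
Here μ(1−μ) = 0.9×0.1 = 0.09, and 0.065 < 0.09.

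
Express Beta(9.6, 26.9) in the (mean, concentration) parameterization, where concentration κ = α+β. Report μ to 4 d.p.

κ = α+β = 9.6+26.9 = 36.5; μ = α/κ = 9.6/36.5 = 0.2630.

μ = 0.2630, κ = 36.5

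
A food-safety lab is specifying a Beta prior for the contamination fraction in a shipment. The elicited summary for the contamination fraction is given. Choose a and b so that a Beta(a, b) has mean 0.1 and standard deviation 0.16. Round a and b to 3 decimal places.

a = 0.252, b = 2.264

σ² = 0.16² = 0.0256.
With s = a+b, Var = μ(1−μ)/(s+1), so s+1 = (0.1×0.9)/0.0256 = 3.5156 and s = 2.5156.
a = μs = 0.252, b = (1−μ)s = 2.264.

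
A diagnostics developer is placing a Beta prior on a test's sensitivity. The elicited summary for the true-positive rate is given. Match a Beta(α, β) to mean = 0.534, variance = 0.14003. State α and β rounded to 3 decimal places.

By moment matching, α+β = μ(1−μ)/σ² − 1 = (0.534·0.466)/0.14003 − 1 = 1.7771 − 1 = 0.7771.
Since α/(α+β) = μ, α = 0.534·0.7771 = 0.415 and β = 0.466·0.7771 = 0.362.

α = 0.415, β = 0.362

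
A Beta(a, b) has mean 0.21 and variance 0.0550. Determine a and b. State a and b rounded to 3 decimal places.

a = 0.423, b = 1.593

Let s = a+b. The Beta variance is μ(1−μ)/(s+1).
So s+1 = μ(1−μ)/σ² = (0.21×0.79)/0.0550 = 0.1659/0.0550 = 3.0164, giving s = 2.0164.
Then a = μs = 0.21×2.0164 = 0.423 and b = (1−μ)s = 0.79×2.0164 = 1.593.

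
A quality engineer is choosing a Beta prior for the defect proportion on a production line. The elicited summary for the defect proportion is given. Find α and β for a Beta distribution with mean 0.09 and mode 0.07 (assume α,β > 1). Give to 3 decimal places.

With s = α+β: μ = α/s and mode = (α−1)/(s−2). Eliminating α = μs,
μs − 1 = m(s−2) ⇒ s(μ−m) = 1−2m ⇒ s = 0.86/0.02 = 43.0000.
So α = μs = 3.870, β = (1−μ)s = 39.130.

α = 3.870, β = 39.130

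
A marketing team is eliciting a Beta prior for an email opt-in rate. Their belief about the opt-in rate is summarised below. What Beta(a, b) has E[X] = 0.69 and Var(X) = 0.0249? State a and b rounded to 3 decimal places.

Write ν = a+b; then a = μν and Var = μ(1−μ)/(ν+1).
ν = μ(1−μ)/Var − 1 = 0.2139/0.0249 − 1 = 7.5904.
a = 0.69·7.5904 = 5.237, b = 0.31·7.5904 = 2.353.

a = 5.237, b = 2.353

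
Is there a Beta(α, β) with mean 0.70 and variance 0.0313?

A Beta with mean μ has variance μ(1−μ)/(α+β+1) < μ(1−μ).
Here μ(1−μ) = 0.70×0.30 = 0.2100, and 0.0313 < 0.2100.

Yes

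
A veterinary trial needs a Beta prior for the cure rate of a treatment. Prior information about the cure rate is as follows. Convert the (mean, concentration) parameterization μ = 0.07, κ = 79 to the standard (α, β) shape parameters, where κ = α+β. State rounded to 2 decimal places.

α = 5.53, β = 73.47

α = μκ = 0.07×79 = 5.53 and β = (1−μ)κ = 0.93×79 = 73.47.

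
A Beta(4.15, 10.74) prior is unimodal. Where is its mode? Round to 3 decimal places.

0.244

With α,β > 1, mode = (α−1)/(α+β−2) = 3.15/12.89 = 0.244.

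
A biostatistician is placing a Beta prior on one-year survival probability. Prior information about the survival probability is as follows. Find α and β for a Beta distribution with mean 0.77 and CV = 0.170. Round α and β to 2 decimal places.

σ = CV·μ = 0.170×0.77 = 0.13090, so σ² = 0.017135.
s+1 = μ(1−μ)/σ² = 0.1771/0.017135 = 10.3357, so s = α+β = 9.3357.
α = μs = 7.19, β = (1−μ)s = 2.15.

α = 7.19, β = 2.15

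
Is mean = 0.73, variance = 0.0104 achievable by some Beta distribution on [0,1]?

Yes

A Beta with mean μ has variance μ(1−μ)/(α+β+1) < μ(1−μ).
Here μ(1−μ) = 0.73×0.27 = 0.1971, and 0.0104 < 0.1971.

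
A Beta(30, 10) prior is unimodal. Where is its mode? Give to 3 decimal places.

0.763

With α,β > 1, mode = (α−1)/(α+β−2) = 29/38 = 0.763.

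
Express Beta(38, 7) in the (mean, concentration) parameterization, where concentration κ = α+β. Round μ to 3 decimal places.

κ = α+β = 38+7 = 45; μ = α/κ = 38/45 = 0.844.

μ = 0.844, κ = 45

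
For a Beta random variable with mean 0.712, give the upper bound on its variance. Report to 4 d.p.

Var = μ(1−μ)/(α+β+1), which approaches μ(1−μ) as α+β → 0.
So the supremum is μ(1−μ) = 0.712×0.288 = 0.2051.

0.2051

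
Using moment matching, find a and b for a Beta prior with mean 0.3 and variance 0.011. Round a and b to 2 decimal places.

Let s = a+b. The Beta variance is μ(1−μ)/(s+1).
So s+1 = μ(1−μ)/σ² = (0.3×0.7)/0.011 = 0.21/0.011 = 19.0909, giving s = 18.0909.
Then a = μs = 0.3×18.0909 = 5.43 and b = (1−μ)s = 0.7×18.0909 = 12.66.

a = 5.43, b = 12.66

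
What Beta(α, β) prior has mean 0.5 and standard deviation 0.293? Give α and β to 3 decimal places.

α = 0.956, β = 0.956

Variance = 0.293² = 0.085849. The moment-matching identity α+β = μ(1−μ)/Var − 1 gives
α+β = 0.25/0.085849 − 1 = 1.9121, so α = μ·1.9121 = 0.956 and β = (1−μ)·1.9121 = 0.956.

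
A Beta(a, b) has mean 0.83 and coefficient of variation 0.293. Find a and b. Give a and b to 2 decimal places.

a = 1.15, b = 0.24

Var = (CV·μ)² = (0.293×0.83)² = 0.059141.
a+b = μ(1−μ)/Var − 1 = 0.1411/0.059141 − 1 = 1.3858.
Thus a = 0.83·1.3858 = 1.15 and b = 0.17·1.3858 = 0.24.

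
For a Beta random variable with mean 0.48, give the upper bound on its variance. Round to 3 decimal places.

For fixed mean μ the Beta variance is μ(1−μ)/(α+β+1), increasing as α+β decreases.
Its least upper bound (not attained) is μ(1−μ) = 0.48·0.52 = 0.250.

0.250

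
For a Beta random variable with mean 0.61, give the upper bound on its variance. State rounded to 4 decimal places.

0.2379

For fixed mean μ the Beta variance is μ(1−μ)/(α+β+1), increasing as α+β decreases.
Its least upper bound (not attained) is μ(1−μ) = 0.61·0.39 = 0.2379.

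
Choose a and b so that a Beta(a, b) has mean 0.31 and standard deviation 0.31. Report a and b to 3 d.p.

σ² = 0.31² = 0.0961.
With s = a+b, Var = μ(1−μ)/(s+1), so s+1 = (0.31×0.69)/0.0961 = 2.2258 and s = 1.2258.
a = μs = 0.380, b = (1−μ)s = 0.846.

a = 0.380, b = 0.846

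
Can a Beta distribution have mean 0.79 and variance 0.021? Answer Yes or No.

A Beta with mean μ has variance μ(1−μ)/(α+β+1) < μ(1−μ).
Here μ(1−μ) = 0.79×0.21 = 0.1659, and 0.021 < 0.1659.

Yes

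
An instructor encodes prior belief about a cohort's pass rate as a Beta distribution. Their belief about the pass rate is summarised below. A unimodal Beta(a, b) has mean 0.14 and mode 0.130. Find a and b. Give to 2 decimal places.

Let s = a+b. Mean gives a = μs = 0.14s; mode gives (a−1)/(s−2) = 0.130.
Substituting: 0.14s − 1 = 0.130(s−2) = 0.130s − 0.260, so 0.010s = 0.740 and s = 74.0000.
Then a = 0.14×74.0000 = 10.36 and b = s−a = 63.64.

a = 10.36, b = 63.64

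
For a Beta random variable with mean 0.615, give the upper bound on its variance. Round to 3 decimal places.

For fixed mean μ the Beta variance is μ(1−μ)/(α+β+1), increasing as α+β decreases.
Its least upper bound (not attained) is μ(1−μ) = 0.615·0.385 = 0.237.

0.237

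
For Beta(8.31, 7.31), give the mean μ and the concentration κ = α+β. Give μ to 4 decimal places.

μ = 0.5320, κ = 15.62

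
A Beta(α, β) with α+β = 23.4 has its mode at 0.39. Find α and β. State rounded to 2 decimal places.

α = 9.35, β = 14.05

For α,β>1 the mode is (α−1)/(α+β−2), so α = mode·(κ−2)+1 = 0.39×21.4+1 = 9.35.
And β = (1−mode)·(κ−2)+1 = 0.61×21.4+1 = 14.05.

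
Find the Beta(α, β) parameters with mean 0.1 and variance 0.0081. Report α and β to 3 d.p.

By moment matching, α+β = μ(1−μ)/σ² − 1 = (0.1·0.9)/0.0081 − 1 = 11.1111 − 1 = 10.1111.
Since α/(α+β) = μ, α = 0.1·10.1111 = 1.011 and β = 0.9·10.1111 = 9.100.

α = 1.011, β = 9.100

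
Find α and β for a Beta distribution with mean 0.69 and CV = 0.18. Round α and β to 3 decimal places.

α = 8.878, β = 3.989

Var = (CV·μ)² = (0.18×0.69)² = 0.015426.
α+β = μ(1−μ)/Var − 1 = 0.2139/0.015426 − 1 = 12.8665.
Thus α = 0.69·12.8665 = 8.878 and β = 0.31·12.8665 = 3.989.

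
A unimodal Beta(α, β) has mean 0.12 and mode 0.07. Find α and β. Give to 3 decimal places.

α = 2.064, β = 15.136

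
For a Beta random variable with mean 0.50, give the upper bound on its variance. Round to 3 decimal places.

For fixed mean μ the Beta variance is μ(1−μ)/(α+β+1), increasing as α+β decreases.
Its least upper bound (not attained) is μ(1−μ) = 0.50·0.50 = 0.250.

0.250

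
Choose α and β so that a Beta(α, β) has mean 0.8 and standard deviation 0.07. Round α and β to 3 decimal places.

First σ² = 0.0049. Setting α = μn, β = (1−μ)n with n = α+β,
μ(1−μ)/(n+1) = 0.0049 ⇒ n+1 = 0.16/0.0049 = 32.6531 ⇒ n = 31.6531.
Hence α = 0.8×31.6531 = 25.322, β = 0.2×31.6531 = 6.331.

α = 25.322, β = 6.331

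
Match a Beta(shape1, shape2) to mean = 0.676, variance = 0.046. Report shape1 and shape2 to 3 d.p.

shape1 = 2.543, shape2 = 1.219

By moment matching, shape1+shape2 = μ(1−μ)/σ² − 1 = (0.676·0.324)/0.046 − 1 = 4.7614 − 1 = 3.7614.
Since shape1/(shape1+shape2) = μ, shape1 = 0.676·3.7614 = 2.543 and shape2 = 0.324·3.7614 = 1.219.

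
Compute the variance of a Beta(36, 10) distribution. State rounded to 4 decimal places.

0.0036

α+β = 46 and αβ = 360, so Var = αβ/[(α+β)²(α+β+1)] = 360/99452 = 0.0036.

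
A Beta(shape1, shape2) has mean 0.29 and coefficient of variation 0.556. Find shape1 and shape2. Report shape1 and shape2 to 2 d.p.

Var = (CV·μ)² = (0.556×0.29)² = 0.025998.
shape1+shape2 = μ(1−μ)/Var − 1 = 0.2059/0.025998 − 1 = 6.9197.
Thus shape1 = 0.29·6.9197 = 2.01 and shape2 = 0.71·6.9197 = 4.91.

shape1 = 2.01, shape2 = 4.91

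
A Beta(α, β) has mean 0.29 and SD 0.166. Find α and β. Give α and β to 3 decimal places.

Variance = 0.166² = 0.027556. The moment-matching identity α+β = μ(1−μ)/Var − 1 gives
α+β = 0.2059/0.027556 − 1 = 6.4721, so α = μ·6.4721 = 1.877 and β = (1−μ)·6.4721 = 4.595.

α = 1.877, β = 4.595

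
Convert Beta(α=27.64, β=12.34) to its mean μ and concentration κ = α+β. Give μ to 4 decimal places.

μ = 0.6913, κ = 39.98

κ = α+β = 27.64+12.34 = 39.98; μ = α/κ = 27.64/39.98 = 0.6913.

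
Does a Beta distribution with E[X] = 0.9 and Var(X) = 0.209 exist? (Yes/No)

No

A Beta with mean μ has variance μ(1−μ)/(α+β+1) < μ(1−μ).
Here μ(1−μ) = 0.9×0.1 = 0.09, and 0.209 ≥ 0.09.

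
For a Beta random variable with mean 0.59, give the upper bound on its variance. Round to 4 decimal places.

For fixed mean μ the Beta variance is μ(1−μ)/(α+β+1), increasing as α+β decreases.
Its least upper bound (not attained) is μ(1−μ) = 0.59·0.41 = 0.2419.

0.2419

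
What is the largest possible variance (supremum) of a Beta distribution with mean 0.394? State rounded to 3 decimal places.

0.239

For fixed mean μ the Beta variance is μ(1−μ)/(α+β+1), increasing as α+β decreases.
Its least upper bound (not attained) is μ(1−μ) = 0.394·0.606 = 0.239.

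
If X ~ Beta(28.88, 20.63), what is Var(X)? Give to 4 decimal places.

0.0048

α+β = 49.51 and αβ = 595.7944, so Var = αβ/[(α+β)²(α+β+1)] = 595.7944/123812.137451 = 0.0048.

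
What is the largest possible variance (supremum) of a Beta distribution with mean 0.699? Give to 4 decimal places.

Var = μ(1−μ)/(α+β+1), which approaches μ(1−μ) as α+β → 0.
So the supremum is μ(1−μ) = 0.699×0.301 = 0.2104.

0.2104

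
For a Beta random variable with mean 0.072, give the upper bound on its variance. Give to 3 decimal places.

Var = μ(1−μ)/(α+β+1), which approaches μ(1−μ) as α+β → 0.
So the supremum is μ(1−μ) = 0.072×0.928 = 0.067.

0.067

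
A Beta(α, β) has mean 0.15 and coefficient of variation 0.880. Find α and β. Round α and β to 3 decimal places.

α = 0.948, β = 5.370

Var = (CV·μ)² = (0.880×0.15)² = 0.017424.
α+β = μ(1−μ)/Var − 1 = 0.1275/0.017424 − 1 = 6.3175.
Thus α = 0.15·6.3175 = 0.948 and β = 0.85·6.3175 = 5.370.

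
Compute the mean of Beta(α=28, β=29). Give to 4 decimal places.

0.4912

The Beta mean is α/(α+β) = 28/(28+29) = 0.4912.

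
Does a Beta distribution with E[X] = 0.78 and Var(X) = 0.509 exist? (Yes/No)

No

For any Beta, Var(X) < E[X]·(1−E[X]).
Here μ(1−μ) = 0.78×0.22 = 0.1716, and 0.509 ≥ 0.1716.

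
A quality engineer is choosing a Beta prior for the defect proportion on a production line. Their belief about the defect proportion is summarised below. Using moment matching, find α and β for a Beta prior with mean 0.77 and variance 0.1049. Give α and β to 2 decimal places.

α = 0.53, β = 0.16

Write ν = α+β; then α = μν and Var = μ(1−μ)/(ν+1).
ν = μ(1−μ)/Var − 1 = 0.1771/0.1049 − 1 = 0.6883.
α = 0.77·0.6883 = 0.53, β = 0.23·0.6883 = 0.16.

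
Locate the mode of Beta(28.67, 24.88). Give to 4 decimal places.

With α,β > 1, mode = (α−1)/(α+β−2) = 27.67/51.55 = 0.5368.

0.5368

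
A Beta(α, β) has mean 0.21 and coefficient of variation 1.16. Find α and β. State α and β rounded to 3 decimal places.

α = 0.377, β = 1.419

Var = (CV·μ)² = (1.16×0.21)² = 0.059341.
α+β = μ(1−μ)/Var − 1 = 0.1659/0.059341 − 1 = 1.7957.
Thus α = 0.21·1.7957 = 0.377 and β = 0.79·1.7957 = 1.419.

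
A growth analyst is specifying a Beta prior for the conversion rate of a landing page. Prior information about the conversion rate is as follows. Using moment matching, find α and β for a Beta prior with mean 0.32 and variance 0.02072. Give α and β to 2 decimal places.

α = 3.04, β = 6.46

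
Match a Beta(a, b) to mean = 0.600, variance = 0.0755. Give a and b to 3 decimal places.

By moment matching, a+b = μ(1−μ)/σ² − 1 = (0.600·0.400)/0.0755 − 1 = 3.1788 − 1 = 2.1788.
Since a/(a+b) = μ, a = 0.600·2.1788 = 1.307 and b = 0.400·2.1788 = 0.872.

a = 1.307, b = 0.872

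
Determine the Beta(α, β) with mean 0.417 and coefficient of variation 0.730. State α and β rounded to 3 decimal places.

α = 0.677, β = 0.947

σ = CV·μ = 0.730×0.417 = 0.30441, so σ² = 0.092665.
s+1 = μ(1−μ)/σ² = 0.243111/0.092665 = 2.6235, so s = α+β = 1.6235.
α = μs = 0.677, β = (1−μ)s = 0.947.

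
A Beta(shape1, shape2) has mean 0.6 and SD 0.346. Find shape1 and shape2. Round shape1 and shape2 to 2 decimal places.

σ² = 0.346² = 0.119716.
With s = shape1+shape2, Var = μ(1−μ)/(s+1), so s+1 = (0.6×0.4)/0.119716 = 2.0047 and s = 1.0047.
shape1 = μs = 0.60, shape2 = (1−μ)s = 0.40.

shape1 = 0.60, shape2 = 0.40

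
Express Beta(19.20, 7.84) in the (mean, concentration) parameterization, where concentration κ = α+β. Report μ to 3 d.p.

μ = 0.710, κ = 27.04

κ = α+β = 19.20+7.84 = 27.04; μ = α/κ = 19.20/27.04 = 0.710.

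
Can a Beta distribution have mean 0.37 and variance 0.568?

No

A Beta with mean μ has variance μ(1−μ)/(α+β+1) < μ(1−μ).
Here μ(1−μ) = 0.37×0.63 = 0.2331, and 0.568 ≥ 0.2331.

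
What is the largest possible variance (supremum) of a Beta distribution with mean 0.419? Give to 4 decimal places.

Var = μ(1−μ)/(α+β+1), which approaches μ(1−μ) as α+β → 0.
So the supremum is μ(1−μ) = 0.419×0.581 = 0.2434.

0.2434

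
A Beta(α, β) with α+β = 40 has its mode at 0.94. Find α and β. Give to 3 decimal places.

Mode = (α−1)/(κ−2) with κ = α+β, so α−1 = 0.94·38 = 35.720.
α = 36.720; β = κ − α = 3.280.

α = 36.720, β = 3.280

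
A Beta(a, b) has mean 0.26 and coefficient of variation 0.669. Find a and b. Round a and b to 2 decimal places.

σ = CV·μ = 0.669×0.26 = 0.17394, so σ² = 0.030255.
s+1 = μ(1−μ)/σ² = 0.1924/0.030255 = 6.3593, so s = a+b = 5.3593.
a = μs = 1.39, b = (1−μ)s = 3.97.

a = 1.39, b = 3.97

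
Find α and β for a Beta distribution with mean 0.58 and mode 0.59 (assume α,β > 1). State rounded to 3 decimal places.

Let s = α+β. Mean gives α = μs = 0.58s; mode gives (α−1)/(s−2) = 0.59.
Substituting: 0.58s − 1 = 0.59(s−2) = 0.59s − 1.18, so -0.01s = -0.18 and s = 18.0000.
Then α = 0.58×18.0000 = 10.440 and β = s−α = 7.560.

α = 10.440, β = 7.560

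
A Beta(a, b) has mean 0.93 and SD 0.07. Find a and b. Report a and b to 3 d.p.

a = 11.426, b = 0.860

Variance = 0.07² = 0.0049. The moment-matching identity a+b = μ(1−μ)/Var − 1 gives
a+b = 0.0651/0.0049 − 1 = 12.2857, so a = μ·12.2857 = 11.426 and b = (1−μ)·12.2857 = 0.860.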